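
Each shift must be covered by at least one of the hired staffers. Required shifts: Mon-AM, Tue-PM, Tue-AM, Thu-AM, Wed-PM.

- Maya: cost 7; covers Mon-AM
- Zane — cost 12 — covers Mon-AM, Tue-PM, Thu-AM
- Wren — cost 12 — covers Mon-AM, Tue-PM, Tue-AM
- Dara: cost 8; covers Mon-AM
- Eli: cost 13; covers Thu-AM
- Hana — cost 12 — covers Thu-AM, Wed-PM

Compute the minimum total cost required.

The greedy cost-per-new-shift heuristic would pick Zane, Wren, and Hana for 36, but a cheaper cover exists.
Choose Wren and Hana: together they cover Mon-AM, Tue-PM, Tue-AM, Thu-AM, Wed-PM — every shift.
Total cost: 12 + 12 = 24.
No cover costs less than 24.

24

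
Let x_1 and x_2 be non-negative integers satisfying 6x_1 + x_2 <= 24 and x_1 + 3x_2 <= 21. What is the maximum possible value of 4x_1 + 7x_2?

54

(x_1,x_2)=(3,6): 6·3+1·6=24≤24, 1·3+3·6=21≤21, objective 54.
(x_1,x_2)=(2,6): 6·2+1·6=18≤24, 1·2+3·6=20≤21, objective 50.
(x_1,x_2)=(3,5): 6·3+1·5=23≤24, 1·3+3·5=18≤21, objective 47.
The best lattice point is (3,6), giving 54.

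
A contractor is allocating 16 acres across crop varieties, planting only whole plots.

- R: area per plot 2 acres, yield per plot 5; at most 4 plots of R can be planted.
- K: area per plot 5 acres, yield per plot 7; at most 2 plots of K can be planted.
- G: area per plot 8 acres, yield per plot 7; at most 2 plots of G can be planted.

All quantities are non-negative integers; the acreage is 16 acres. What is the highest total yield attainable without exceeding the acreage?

29

This is a bounded integer knapsack.
4×R and 1×G: area 16 ≤ 16, yield 4·5 + 1·7 = 27.
3×R and 2×K: area 16 ≤ 16, yield 3·5 + 2·7 = 29.
Best is 29.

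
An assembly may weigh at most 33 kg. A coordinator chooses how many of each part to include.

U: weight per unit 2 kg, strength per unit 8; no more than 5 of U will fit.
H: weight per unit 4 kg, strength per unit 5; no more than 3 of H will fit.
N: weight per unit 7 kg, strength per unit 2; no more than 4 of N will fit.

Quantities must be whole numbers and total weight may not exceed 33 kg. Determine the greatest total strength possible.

U has the best ratio (8/2); taking only U gives at most 5×8 = 40 (stopped by the supply cap of 5).
Mixing does better — 5×U, 3×H, and 1×N: weight 29 ≤ 33, strength 5·8 + 3·5 + 1·2 = 57.

57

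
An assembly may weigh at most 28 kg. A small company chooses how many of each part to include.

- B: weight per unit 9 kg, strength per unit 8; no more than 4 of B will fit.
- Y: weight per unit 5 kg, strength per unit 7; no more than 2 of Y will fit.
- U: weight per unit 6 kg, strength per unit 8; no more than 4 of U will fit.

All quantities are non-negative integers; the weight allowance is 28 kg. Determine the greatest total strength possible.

Y has the best ratio (7/5); taking only Y gives at most 2×7 = 14 (stopped by the supply cap of 2).
Mixing does better — 2×Y and 3×U: weight 28 ≤ 28, strength 2·7 + 3·8 = 38.

38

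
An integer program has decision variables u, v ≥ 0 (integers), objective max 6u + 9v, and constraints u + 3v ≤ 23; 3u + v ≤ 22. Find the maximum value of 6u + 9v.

84

The continuous relaxation peaks at (5.38, 5.88) with value 85.12; rounding to a feasible lattice point costs some objective.
(u,v)=(5,6): 1·5+3·6=23≤23, 3·5+1·6=21≤22, objective 84.
(u,v)=(4,6): 1·4+3·6=22≤23, 3·4+1·6=18≤22, objective 78.
(u,v)=(5,5): 1·5+3·5=20≤23, 3·5+1·5=20≤22, objective 75.
The best lattice point is (5,6), giving 84.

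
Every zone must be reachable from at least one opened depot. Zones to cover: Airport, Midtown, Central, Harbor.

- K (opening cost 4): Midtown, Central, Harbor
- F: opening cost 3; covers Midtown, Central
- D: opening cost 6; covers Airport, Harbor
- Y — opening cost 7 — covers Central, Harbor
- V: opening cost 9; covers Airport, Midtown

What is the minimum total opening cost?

9

This is a weighted set-cover instance.
Choose F and D: together they cover Airport, Midtown, Central, Harbor — every zone.
Total opening cost: 3 + 6 = 9.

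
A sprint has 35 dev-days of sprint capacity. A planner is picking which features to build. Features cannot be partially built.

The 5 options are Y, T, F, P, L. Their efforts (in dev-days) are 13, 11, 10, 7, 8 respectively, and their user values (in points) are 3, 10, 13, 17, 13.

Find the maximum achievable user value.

Take F, P, and L: effort 10 + 7 + 8 = 25 ≤ 35, user value 13 + 17 + 13 = 43.
No other feasible combination does better.

43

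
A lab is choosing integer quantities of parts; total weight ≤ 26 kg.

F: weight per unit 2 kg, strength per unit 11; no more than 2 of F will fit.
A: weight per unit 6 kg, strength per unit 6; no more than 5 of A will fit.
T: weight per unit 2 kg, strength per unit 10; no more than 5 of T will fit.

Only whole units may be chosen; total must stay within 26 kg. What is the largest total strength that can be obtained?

Take 2×F, 2×A, and 5×T: weight 26 ≤ 26, strength 2·11 + 2·6 + 5·10 = 84.
F has the best ratio (11/2) and is taken to its limit of 2; remaining capacity is filled optimally with the others.

84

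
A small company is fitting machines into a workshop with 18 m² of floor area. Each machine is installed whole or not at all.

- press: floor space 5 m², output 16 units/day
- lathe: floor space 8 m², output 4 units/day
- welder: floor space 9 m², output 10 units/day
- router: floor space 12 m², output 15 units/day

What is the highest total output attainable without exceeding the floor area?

Allowing fractional choices, the relaxed optimum would be about 32.1, but machines are indivisible.
press + lathe: floor space 5 + 8 = 13 ≤ 18, output 16 + 4 = 20.
press + router: floor space 5 + 12 = 17 ≤ 18, output 16 + 15 = 31.
press + welder: floor space 5 + 9 = 14 ≤ 18, output 16 + 10 = 26.
Best is press and router with total output 31.

31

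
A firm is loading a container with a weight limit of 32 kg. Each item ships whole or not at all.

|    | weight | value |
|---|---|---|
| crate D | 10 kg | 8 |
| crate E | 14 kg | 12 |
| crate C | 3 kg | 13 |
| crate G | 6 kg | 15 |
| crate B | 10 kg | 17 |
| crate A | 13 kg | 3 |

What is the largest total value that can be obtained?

Treat it as a binary knapsack problem.
Allowing fractional choices, the relaxed optimum would be about 56.1, but items are indivisible.
crate D + crate C + crate G + crate B: weight 10 + 3 + 6 + 10 = 29 ≤ 32, value 8 + 13 + 15 + 17 = 53.
crate C + crate G + crate B: weight 3 + 6 + 10 = 19 ≤ 32, value 13 + 15 + 17 = 45.
crate C + crate G + crate B + crate A: weight 3 + 6 + 10 + 13 = 32 ≤ 32, value 13 + 15 + 17 + 3 = 48.
Best is crate D, crate C, crate G, and crate B with total value 53.

53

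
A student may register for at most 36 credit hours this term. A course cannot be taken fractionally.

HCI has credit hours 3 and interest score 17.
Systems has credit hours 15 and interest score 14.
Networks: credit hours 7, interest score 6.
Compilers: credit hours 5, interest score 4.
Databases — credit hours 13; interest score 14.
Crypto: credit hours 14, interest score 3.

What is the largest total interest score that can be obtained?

Take HCI, Systems, Compilers, and Databases: credit hours 3 + 15 + 5 + 13 = 36 ≤ 36, interest score 17 + 14 + 4 + 14 = 49.
No other feasible combination does better.

49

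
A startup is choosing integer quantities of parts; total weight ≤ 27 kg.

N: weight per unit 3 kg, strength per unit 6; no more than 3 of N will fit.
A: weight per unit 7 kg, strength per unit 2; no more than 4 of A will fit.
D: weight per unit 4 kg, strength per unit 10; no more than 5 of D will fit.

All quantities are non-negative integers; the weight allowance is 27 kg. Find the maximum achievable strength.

62

D has the best ratio (10/4); taking only D gives at most 5×10 = 50 (stopped by the supply cap of 5).
Mixing does better — 2×N and 5×D: weight 26 ≤ 27, strength 2·6 + 5·10 = 62.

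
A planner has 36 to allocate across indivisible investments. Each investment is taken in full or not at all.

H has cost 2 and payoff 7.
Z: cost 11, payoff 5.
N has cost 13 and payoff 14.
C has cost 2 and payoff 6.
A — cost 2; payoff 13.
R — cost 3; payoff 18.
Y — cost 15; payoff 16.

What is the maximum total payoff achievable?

This is an integer program with binary decision variables.
Take H, N, A, R, and Y: cost 2 + 13 + 2 + 3 + 15 = 35 ≤ 36, payoff 7 + 14 + 13 + 18 + 16 = 68.
No other feasible combination does better.

68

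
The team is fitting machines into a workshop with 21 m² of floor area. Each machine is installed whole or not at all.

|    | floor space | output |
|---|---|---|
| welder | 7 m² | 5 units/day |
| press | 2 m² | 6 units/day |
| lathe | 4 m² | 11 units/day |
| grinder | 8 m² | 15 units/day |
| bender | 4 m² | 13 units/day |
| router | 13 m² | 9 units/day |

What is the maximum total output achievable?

Take press, lathe, grinder, and bender: floor space 2 + 4 + 8 + 4 = 18 ≤ 21, output 6 + 11 + 15 + 13 = 45.
No other feasible combination does better.

45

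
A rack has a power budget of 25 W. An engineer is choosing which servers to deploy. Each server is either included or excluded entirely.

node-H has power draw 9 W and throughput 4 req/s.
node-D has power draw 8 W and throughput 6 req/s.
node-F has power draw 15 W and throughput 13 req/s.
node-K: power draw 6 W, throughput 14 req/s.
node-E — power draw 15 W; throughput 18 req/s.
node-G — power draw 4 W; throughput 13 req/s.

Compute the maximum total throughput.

45

node-K + node-E + node-G: power draw 6 + 15 + 4 = 25 ≤ 25, throughput 14 + 18 + 13 = 45.
node-F + node-K + node-G: power draw 15 + 6 + 4 = 25 ≤ 25, throughput 13 + 14 + 13 = 40.
Best is node-K, node-E, and node-G with total throughput 45.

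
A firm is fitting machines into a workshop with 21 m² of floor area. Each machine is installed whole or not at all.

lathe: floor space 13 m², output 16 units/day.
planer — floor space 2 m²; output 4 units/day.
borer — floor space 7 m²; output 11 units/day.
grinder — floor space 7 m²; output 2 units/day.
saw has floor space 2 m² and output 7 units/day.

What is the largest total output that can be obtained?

Allowing fractional choices, the relaxed optimum would be about 34.3, but machines are indivisible.
lathe + planer + saw: floor space 13 + 2 + 2 = 17 ≤ 21, output 16 + 4 + 7 = 27.
lathe + borer: floor space 13 + 7 = 20 ≤ 21, output 16 + 11 = 27.
The maximum output is 27; one optimal choice is lathe, planer, and saw.

27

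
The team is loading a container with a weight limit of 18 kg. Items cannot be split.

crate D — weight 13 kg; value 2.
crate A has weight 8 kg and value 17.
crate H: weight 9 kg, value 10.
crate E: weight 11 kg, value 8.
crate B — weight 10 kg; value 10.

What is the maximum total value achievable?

27

Treat it as a binary knapsack problem.
Take crate A and crate H: weight 8 + 9 = 17 ≤ 18, value 17 + 10 = 27.
No feasible combination exceeds this.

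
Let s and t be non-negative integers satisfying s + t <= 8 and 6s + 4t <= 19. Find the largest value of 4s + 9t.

Relaxing integrality, the LP optimum is 42.75 at (s,t) = (0, 4.75), which is not an integer point.
(s,t)=(0,4): 1·0+1·4=4≤8, 6·0+4·4=16≤19, objective 36.
(s,t)=(1,3): 1·1+1·3=4≤8, 6·1+4·3=18≤19, objective 31.
No feasible integer point exceeds 36.

36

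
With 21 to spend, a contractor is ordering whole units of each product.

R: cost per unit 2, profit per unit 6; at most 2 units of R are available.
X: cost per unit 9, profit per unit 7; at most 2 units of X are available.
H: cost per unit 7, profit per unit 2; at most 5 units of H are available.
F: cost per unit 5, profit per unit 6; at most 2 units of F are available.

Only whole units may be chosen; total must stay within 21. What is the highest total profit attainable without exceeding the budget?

R has the best ratio (6/2); taking only R gives at most 2×6 = 12 (stopped by the supply cap of 2).
Mixing does better — 2×R, 1×H, and 2×F: cost 21 ≤ 21, profit 2·6 + 1·2 + 2·6 = 26.

26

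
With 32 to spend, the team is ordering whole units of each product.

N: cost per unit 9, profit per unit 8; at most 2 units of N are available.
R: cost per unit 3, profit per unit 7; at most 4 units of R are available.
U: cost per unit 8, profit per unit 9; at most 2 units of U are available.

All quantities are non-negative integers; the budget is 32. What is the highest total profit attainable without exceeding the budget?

4×R and 2×U: cost 28 ≤ 32, profit 4·7 + 2·9 = 46.
1×N, 4×R, and 1×U: cost 29 ≤ 32, profit 1·8 + 4·7 + 1·9 = 45.
Best is 46.

46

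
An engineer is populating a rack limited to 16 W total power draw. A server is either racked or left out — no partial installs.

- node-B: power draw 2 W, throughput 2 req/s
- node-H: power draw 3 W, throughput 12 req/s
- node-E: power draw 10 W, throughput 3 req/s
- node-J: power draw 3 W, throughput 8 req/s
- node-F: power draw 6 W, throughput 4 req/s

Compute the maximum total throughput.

26

Allowing fractional choices, the relaxed optimum would be about 26.6, but servers are indivisible.
node-B + node-H + node-J + node-F: power draw 2 + 3 + 3 + 6 = 14 ≤ 16, throughput 2 + 12 + 8 + 4 = 26.
node-H + node-J + node-F: power draw 3 + 3 + 6 = 12 ≤ 16, throughput 12 + 8 + 4 = 24.
Best is node-B, node-H, node-J, and node-F with total throughput 26.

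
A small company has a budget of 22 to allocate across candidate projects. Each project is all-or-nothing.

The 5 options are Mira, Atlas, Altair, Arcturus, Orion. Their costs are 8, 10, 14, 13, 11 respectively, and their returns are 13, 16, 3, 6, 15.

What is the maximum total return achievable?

Allowing fractional choices, the relaxed optimum would be about 34.5, but projects are indivisible.
Mira + Atlas: cost 8 + 10 = 18 ≤ 22, return 13 + 16 = 29.
Atlas + Orion: cost 10 + 11 = 21 ≤ 22, return 16 + 15 = 31.
Mira + Orion: cost 8 + 11 = 19 ≤ 22, return 13 + 15 = 28.
Best is Atlas and Orion with total return 31.

31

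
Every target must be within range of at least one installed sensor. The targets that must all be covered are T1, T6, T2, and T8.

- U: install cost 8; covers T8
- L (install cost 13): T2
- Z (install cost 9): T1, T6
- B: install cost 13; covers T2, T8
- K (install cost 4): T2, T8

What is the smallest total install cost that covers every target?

This is a weighted set-cover instance.
Choose Z and K: together they cover T1, T6, T2, T8 — every target.
Total install cost: 9 + 4 = 13.
No cover costs less than 13.

13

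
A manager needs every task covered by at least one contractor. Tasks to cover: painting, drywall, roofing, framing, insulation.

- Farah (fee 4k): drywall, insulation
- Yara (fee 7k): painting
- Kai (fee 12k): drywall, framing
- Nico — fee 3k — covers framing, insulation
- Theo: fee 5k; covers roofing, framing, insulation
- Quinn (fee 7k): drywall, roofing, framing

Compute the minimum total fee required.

16

This is an integer covering problem.
Choose Farah, Yara, and Theo: together they cover painting, drywall, roofing, framing, insulation — every task.
Total fee: 4 + 7 + 5 = 16.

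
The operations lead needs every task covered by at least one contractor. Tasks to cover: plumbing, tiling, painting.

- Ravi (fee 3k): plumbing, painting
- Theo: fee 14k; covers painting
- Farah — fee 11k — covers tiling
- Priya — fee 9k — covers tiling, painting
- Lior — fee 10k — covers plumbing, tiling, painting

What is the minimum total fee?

10

Lior alone covers plumbing, tiling, painting — every task.
Total fee: 10.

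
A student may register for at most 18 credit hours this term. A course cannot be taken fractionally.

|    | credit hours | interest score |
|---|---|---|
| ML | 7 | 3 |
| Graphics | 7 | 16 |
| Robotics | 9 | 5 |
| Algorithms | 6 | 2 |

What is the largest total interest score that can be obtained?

Allowing fractional choices, the relaxed optimum would be about 21.9, but courses are indivisible.
ML + Graphics: credit hours 7 + 7 = 14 ≤ 18, interest score 3 + 16 = 19.
Graphics + Robotics: credit hours 7 + 9 = 16 ≤ 18, interest score 16 + 5 = 21.
Graphics + Algorithms: credit hours 7 + 6 = 13 ≤ 18, interest score 16 + 2 = 18.
Best is Graphics and Robotics with total interest score 21.

21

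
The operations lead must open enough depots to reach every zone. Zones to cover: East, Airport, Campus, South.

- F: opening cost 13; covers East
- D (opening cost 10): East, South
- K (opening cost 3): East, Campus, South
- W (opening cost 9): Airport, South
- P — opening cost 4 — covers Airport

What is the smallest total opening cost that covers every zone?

7

Choose K and P: together they cover East, Airport, Campus, South — every zone.
Total opening cost: 3 + 4 = 7.
No cover costs less than 7.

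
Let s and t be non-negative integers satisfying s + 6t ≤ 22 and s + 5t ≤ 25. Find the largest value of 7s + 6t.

(s,t)=(22,0) is feasible, giving 154.
(s,t)=(21,0) is feasible, giving 147.
The best lattice point is (22,0), giving 154.

154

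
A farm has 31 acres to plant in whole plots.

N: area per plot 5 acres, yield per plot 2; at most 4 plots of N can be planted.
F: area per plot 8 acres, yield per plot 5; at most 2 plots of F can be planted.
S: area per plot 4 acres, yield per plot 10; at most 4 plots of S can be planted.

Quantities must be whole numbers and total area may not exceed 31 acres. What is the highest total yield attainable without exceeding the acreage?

47

3×N and 4×S: area 31 ≤ 31, yield 3·2 + 4·10 = 46.
1×N, 1×F, and 4×S: area 29 ≤ 31, yield 1·2 + 1·5 + 4·10 = 47.
Best is 47.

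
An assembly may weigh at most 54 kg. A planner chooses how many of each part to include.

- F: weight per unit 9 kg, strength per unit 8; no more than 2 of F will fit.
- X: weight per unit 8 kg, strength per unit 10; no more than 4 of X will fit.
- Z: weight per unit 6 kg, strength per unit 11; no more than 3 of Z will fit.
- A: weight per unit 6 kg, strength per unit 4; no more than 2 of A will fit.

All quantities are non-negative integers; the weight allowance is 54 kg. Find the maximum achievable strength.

3×X, 3×Z, and 2×A: weight 54 ≤ 54, strength 3·10 + 3·11 + 2·4 = 71.
4×X and 3×Z: weight 50 ≤ 54, strength 4·10 + 3·11 = 73.
Best is 73.

73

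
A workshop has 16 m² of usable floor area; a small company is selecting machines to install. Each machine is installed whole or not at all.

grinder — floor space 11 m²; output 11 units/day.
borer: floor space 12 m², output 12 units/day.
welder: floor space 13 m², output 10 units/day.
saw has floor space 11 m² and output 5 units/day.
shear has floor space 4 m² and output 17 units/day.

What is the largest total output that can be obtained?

This is a 0-1 knapsack instance.
borer + shear: floor space 12 + 4 = 16 ≤ 16, output 12 + 17 = 29.
grinder + shear: floor space 11 + 4 = 15 ≤ 16, output 11 + 17 = 28.
Best is borer and shear with total output 29.

29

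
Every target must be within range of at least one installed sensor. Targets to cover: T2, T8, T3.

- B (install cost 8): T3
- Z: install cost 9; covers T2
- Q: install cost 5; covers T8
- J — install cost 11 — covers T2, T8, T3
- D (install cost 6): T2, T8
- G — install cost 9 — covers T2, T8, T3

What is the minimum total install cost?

This is a weighted set-cover instance.
The greedy cost-per-new-target heuristic would pick D and B for 14, but a cheaper cover exists.
G alone covers T2, T8, T3 — every target.
Total install cost: 9.
No cover costs less than 9.

9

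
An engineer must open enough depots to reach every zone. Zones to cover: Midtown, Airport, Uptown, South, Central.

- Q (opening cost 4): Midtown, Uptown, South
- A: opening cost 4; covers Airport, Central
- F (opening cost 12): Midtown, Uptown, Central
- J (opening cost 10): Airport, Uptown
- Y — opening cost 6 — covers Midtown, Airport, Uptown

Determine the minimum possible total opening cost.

8

Choose Q and A: together they cover Midtown, Airport, Uptown, South, Central — every zone.
Total opening cost: 4 + 4 = 8.
No cover costs less than 8.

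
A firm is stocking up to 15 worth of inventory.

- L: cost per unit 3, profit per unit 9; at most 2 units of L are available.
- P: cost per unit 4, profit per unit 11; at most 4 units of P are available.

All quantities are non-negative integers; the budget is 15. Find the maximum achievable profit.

42

L has the best ratio (9/3); taking only L gives at most 2×9 = 18 (stopped by the supply cap of 2).
Mixing does better — 1×L and 3×P: cost 15 ≤ 15, profit 1·9 + 3·11 = 42.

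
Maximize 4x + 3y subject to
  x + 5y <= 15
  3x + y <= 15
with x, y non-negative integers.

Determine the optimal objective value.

22

The continuous relaxation peaks at (4.29, 2.14) with value 23.57; rounding to a feasible lattice point costs some objective.
(x,y)=(4,2): 1·4+5·2=14≤15, 3·4+1·2=14≤15, objective 22.
(x,y)=(4,1): 1·4+5·1=9≤15, 3·4+1·1=13≤15, objective 19.
(x,y)=(3,2): 1·3+5·2=13≤15, 3·3+1·2=11≤15, objective 18.
The best lattice point is (4,2), giving 22.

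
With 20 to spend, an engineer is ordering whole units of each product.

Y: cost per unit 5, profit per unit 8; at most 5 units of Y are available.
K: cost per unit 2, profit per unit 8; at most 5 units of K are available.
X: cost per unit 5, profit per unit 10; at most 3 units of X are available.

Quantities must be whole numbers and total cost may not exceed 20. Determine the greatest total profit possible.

60

5×K and 2×X: cost 20 ≤ 20, profit 5·8 + 2·10 = 60.
1×Y, 5×K, and 1×X: cost 20 ≤ 20, profit 1·8 + 5·8 + 1·10 = 58.
Best is 60.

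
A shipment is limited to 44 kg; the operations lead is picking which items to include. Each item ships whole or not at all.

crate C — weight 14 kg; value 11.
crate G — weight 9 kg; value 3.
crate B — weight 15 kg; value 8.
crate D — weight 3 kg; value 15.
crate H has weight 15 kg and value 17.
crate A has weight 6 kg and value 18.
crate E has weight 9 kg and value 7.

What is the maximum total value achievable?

crate G + crate D + crate H + crate A + crate E: weight 9 + 3 + 15 + 6 + 9 = 42 ≤ 44, value 3 + 15 + 17 + 18 + 7 = 60.
crate C + crate D + crate H + crate A: weight 14 + 3 + 15 + 6 = 38 ≤ 44, value 11 + 15 + 17 + 18 = 61.
crate B + crate D + crate H + crate A: weight 15 + 3 + 15 + 6 = 39 ≤ 44, value 8 + 15 + 17 + 18 = 58.
Best is crate C, crate D, crate H, and crate A with total value 61.

61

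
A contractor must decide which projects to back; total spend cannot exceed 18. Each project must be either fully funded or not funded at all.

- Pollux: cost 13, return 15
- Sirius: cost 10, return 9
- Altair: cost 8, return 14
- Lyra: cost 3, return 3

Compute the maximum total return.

23

Sirius + Altair: cost 10 + 8 = 18 ≤ 18, return 9 + 14 = 23.
Pollux + Lyra: cost 13 + 3 = 16 ≤ 18, return 15 + 3 = 18.
Best is Sirius and Altair with total return 23.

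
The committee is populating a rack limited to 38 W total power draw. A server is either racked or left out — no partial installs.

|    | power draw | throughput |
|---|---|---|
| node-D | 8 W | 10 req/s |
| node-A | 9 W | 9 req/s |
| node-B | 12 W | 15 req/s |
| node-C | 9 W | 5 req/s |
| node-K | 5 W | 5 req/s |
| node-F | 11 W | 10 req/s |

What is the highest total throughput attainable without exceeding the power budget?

40

Allowing fractional choices, the relaxed optimum would be about 42.6, but servers are indivisible.
node-D + node-B + node-K + node-F: power draw 8 + 12 + 5 + 11 = 36 ≤ 38, throughput 10 + 15 + 5 + 10 = 40.
node-D + node-A + node-B + node-K: power draw 8 + 9 + 12 + 5 = 34 ≤ 38, throughput 10 + 9 + 15 + 5 = 39.
node-A + node-B + node-K + node-F: power draw 9 + 12 + 5 + 11 = 37 ≤ 38, throughput 9 + 15 + 5 + 10 = 39.
Best is node-D, node-B, node-K, and node-F with total throughput 40.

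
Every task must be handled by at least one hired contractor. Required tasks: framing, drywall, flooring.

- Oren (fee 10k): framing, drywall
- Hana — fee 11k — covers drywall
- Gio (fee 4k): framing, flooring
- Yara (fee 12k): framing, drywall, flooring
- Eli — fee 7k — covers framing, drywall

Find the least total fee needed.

Choose Gio and Eli: together they cover framing, drywall, flooring — every task.
Total fee: 4 + 7 = 11.

11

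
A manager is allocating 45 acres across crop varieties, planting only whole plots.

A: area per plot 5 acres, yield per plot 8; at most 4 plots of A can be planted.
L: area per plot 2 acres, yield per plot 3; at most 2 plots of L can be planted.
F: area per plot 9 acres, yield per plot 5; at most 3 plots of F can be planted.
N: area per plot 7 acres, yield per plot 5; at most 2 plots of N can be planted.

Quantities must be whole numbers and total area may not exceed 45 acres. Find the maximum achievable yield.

This is a bounded integer knapsack.
Take 4×A, 1×L, 1×F, and 2×N: area 45 ≤ 45, yield 4·8 + 1·3 + 1·5 + 2·5 = 50.
A has the best ratio (8/5) and is taken to its limit of 4; remaining capacity is filled optimally with the others.

50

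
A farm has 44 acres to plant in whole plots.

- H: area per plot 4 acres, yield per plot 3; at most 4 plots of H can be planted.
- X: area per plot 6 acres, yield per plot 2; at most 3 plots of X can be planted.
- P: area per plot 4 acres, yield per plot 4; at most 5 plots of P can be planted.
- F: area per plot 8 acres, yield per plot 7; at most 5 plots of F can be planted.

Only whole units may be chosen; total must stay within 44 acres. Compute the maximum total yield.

41

Take 5×P and 3×F: area 44 ≤ 44, yield 5·4 + 3·7 = 41.
P has the best ratio (4/4) and is taken to its limit of 5; remaining capacity is filled optimally with the others.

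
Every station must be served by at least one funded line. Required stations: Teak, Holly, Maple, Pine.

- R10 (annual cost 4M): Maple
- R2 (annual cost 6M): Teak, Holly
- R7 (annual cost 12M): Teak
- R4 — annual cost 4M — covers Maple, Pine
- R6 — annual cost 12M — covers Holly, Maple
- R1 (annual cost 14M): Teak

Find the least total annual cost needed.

Choose R2 and R4: together they cover Teak, Holly, Maple, Pine — every station.
Total annual cost: 6 + 4 = 10.
No cover costs less than 10.

10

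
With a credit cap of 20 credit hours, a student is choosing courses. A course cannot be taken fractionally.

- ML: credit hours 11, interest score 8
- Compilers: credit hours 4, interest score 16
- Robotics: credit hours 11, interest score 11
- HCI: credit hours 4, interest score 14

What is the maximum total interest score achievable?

Take Compilers, Robotics, and HCI: credit hours 4 + 11 + 4 = 19 ≤ 20, interest score 16 + 11 + 14 = 41.
No other feasible combination does better.

41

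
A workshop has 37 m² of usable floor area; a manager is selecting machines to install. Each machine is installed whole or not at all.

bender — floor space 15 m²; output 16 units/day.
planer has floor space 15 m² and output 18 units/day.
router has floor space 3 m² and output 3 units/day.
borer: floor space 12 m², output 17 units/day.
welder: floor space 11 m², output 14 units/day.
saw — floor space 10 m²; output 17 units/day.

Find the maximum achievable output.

This is a 0-1 knapsack instance.
Allowing fractional choices, the relaxed optimum would be about 52.8, but machines are indivisible.
planer + borer + saw: floor space 15 + 12 + 10 = 37 ≤ 37, output 18 + 17 + 17 = 52.
router + borer + welder + saw: floor space 3 + 12 + 11 + 10 = 36 ≤ 37, output 3 + 17 + 14 + 17 = 51.
Best is planer, borer, and saw with total output 52.

52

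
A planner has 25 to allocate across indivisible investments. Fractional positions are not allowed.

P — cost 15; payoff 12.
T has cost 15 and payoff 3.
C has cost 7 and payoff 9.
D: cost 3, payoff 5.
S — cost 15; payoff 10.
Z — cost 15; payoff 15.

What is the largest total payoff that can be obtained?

C + D + Z: cost 7 + 3 + 15 = 25 ≤ 25, payoff 9 + 5 + 15 = 29.
P + C + D: cost 15 + 7 + 3 = 25 ≤ 25, payoff 12 + 9 + 5 = 26.
Best is C, D, and Z with total payoff 29.

29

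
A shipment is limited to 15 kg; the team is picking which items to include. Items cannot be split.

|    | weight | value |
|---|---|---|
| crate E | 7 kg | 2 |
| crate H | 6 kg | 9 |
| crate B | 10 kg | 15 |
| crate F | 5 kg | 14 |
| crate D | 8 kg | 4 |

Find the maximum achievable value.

This is a 0-1 knapsack instance.
crate B + crate F: weight 10 + 5 = 15 ≤ 15, value 15 + 14 = 29.
crate H + crate F: weight 6 + 5 = 11 ≤ 15, value 9 + 14 = 23.
crate F + crate D: weight 5 + 8 = 13 ≤ 15, value 14 + 4 = 18.
Best is crate B and crate F with total value 29.

29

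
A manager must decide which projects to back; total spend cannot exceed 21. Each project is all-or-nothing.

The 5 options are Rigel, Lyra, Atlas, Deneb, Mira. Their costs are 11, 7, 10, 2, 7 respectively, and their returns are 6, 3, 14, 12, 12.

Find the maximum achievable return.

38

Atlas + Deneb + Mira: cost 10 + 2 + 7 = 19 ≤ 21, return 14 + 12 + 12 = 38.
Rigel + Deneb + Mira: cost 11 + 2 + 7 = 20 ≤ 21, return 6 + 12 + 12 = 30.
Lyra + Atlas + Deneb: cost 7 + 10 + 2 = 19 ≤ 21, return 3 + 14 + 12 = 29.
Best is Atlas, Deneb, and Mira with total return 38.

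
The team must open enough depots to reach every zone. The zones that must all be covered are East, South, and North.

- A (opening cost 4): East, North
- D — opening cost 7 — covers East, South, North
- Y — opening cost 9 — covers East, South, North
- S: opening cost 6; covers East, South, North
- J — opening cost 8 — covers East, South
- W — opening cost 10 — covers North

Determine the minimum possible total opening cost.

S alone covers East, South, North — every zone.
Total opening cost: 6.

6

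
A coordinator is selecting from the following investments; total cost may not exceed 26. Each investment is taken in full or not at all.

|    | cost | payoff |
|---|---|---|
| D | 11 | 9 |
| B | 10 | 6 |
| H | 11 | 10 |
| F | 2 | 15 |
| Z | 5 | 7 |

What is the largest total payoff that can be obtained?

Allowing fractional choices, the relaxed optimum would be about 38.5, but investments are indivisible.
H + F + Z: cost 11 + 2 + 5 = 18 ≤ 26, payoff 10 + 15 + 7 = 32.
D + H + F: cost 11 + 11 + 2 = 24 ≤ 26, payoff 9 + 10 + 15 = 34.
Best is D, H, and F with total payoff 34.

34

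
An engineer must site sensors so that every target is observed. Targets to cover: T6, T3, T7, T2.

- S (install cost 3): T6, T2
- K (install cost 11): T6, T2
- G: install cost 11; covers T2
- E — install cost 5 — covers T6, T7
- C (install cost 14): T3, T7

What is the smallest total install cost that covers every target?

This is an integer covering problem.
The greedy cost-per-new-target heuristic would pick S, E, and C for 22, but a cheaper cover exists.
Choose S and C: together they cover T6, T3, T7, T2 — every target.
Total install cost: 3 + 14 = 17.
No cover costs less than 17.

17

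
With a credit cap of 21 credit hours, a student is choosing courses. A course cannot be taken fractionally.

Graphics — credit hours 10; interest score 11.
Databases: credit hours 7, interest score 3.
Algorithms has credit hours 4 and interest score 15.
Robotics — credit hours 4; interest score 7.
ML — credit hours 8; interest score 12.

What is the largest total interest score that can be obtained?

34

Algorithms + Robotics + ML: credit hours 4 + 4 + 8 = 16 ≤ 21, interest score 15 + 7 + 12 = 34.
Databases + Algorithms + ML: credit hours 7 + 4 + 8 = 19 ≤ 21, interest score 3 + 15 + 12 = 30.
Graphics + Algorithms + Robotics: credit hours 10 + 4 + 4 = 18 ≤ 21, interest score 11 + 15 + 7 = 33.
Best is Algorithms, Robotics, and ML with total interest score 34.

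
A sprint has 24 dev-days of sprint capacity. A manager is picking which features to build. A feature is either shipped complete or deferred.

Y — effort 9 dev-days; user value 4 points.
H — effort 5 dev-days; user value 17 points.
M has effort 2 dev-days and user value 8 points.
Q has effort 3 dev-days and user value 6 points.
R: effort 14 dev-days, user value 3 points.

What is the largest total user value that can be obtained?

This is an integer program with binary decision variables.
H + M + Q: effort 5 + 2 + 3 = 10 ≤ 24, user value 17 + 8 + 6 = 31.
Y + H + M + Q: effort 9 + 5 + 2 + 3 = 19 ≤ 24, user value 4 + 17 + 8 + 6 = 35.
H + M + Q + R: effort 5 + 2 + 3 + 14 = 24 ≤ 24, user value 17 + 8 + 6 + 3 = 34.
Best is Y, H, M, and Q with total user value 35.

35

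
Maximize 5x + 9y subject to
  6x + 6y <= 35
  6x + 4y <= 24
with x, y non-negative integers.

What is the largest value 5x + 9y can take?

(x,y)=(0,5) is feasible, giving 45.
(x,y)=(1,4) is feasible, giving 41.
(x,y)=(0,4) is feasible, giving 36.
Maximum is 45 at (x,y)=(0,5).

45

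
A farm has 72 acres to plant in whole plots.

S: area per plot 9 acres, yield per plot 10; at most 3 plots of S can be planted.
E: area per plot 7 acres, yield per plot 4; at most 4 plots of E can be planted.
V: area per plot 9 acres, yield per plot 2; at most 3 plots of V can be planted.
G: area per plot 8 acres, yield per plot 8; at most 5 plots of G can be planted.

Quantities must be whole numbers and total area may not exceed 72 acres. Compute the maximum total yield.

3×S and 5×G: area 67 ≤ 72, yield 3·10 + 5·8 = 70.
2×S, 2×E, and 5×G: area 72 ≤ 72, yield 2·10 + 2·4 + 5·8 = 68.
Best is 70.

70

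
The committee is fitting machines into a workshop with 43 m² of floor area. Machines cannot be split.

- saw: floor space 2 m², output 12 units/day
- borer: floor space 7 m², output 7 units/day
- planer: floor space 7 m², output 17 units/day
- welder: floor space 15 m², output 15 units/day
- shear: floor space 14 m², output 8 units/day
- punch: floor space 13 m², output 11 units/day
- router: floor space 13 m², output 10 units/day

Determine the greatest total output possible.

Treat it as a binary knapsack problem.
Allowing fractional choices, the relaxed optimum would be about 61.2, but machines are indivisible.
saw + borer + planer + shear + punch: floor space 2 + 7 + 7 + 14 + 13 = 43 ≤ 43, output 12 + 7 + 17 + 8 + 11 = 55.
saw + borer + planer + punch + router: floor space 2 + 7 + 7 + 13 + 13 = 42 ≤ 43, output 12 + 7 + 17 + 11 + 10 = 57.
saw + planer + welder + punch: floor space 2 + 7 + 15 + 13 = 37 ≤ 43, output 12 + 17 + 15 + 11 = 55.
Best is saw, borer, planer, punch, and router with total output 57.

57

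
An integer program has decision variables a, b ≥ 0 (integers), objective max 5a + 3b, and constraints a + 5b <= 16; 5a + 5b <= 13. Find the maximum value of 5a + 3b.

10

(a,b)=(2,0): 1·2+5·0=2≤16, 5·2+5·0=10≤13, objective 10.
(a,b)=(1,1): 1·1+5·1=6≤16, 5·1+5·1=10≤13, objective 8.
(a,b)=(1,0): 1·1+5·0=1≤16, 5·1+5·0=5≤13, objective 5.
Maximum is 10 at (a,b)=(2,0).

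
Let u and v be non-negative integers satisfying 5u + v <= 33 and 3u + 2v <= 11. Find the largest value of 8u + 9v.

(u,v)=(0,5): 5·0+1·5=5≤33, 3·0+2·5=10≤11, objective 45.
(u,v)=(1,4): 5·1+1·4=9≤33, 3·1+2·4=11≤11, objective 44.
(u,v)=(0,4): 5·0+1·4=4≤33, 3·0+2·4=8≤11, objective 36.
Maximum is 45 at (u,v)=(0,5).

45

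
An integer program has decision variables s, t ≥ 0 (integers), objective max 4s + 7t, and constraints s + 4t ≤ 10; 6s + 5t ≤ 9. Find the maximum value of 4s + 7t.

Relaxing integrality, the LP optimum is 12.60 at (s,t) = (0, 1.8), which is not an integer point.
(s,t)=(0,1): 1·0+4·1=4≤10, 6·0+5·1=5≤9, objective 7.
(s,t)=(1,0): 1·1+4·0=1≤10, 6·1+5·0=6≤9, objective 4.
(s,t)=(0,0): 1·0+4·0=0≤10, 6·0+5·0=0≤9, objective 0.
Maximum is 7 at (s,t)=(0,1).

7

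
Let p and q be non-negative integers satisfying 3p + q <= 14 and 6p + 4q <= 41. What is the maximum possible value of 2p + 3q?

30

Relaxing integrality, the LP optimum is 30.75 at (p,q) = (0, 10.2), which is not an integer point.
(p,q)=(0,10): 3·0+1·10=10≤14, 6·0+4·10=40≤41, objective 30.
(p,q)=(0,9): 3·0+1·9=9≤14, 6·0+4·9=36≤41, objective 27.
No feasible integer point exceeds 30.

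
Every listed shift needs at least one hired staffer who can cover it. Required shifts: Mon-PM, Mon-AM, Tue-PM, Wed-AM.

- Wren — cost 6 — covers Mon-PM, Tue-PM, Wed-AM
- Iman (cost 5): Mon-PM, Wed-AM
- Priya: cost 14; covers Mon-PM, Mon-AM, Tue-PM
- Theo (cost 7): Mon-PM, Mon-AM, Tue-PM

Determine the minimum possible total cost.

This is an integer covering problem.
The greedy cost-per-new-shift heuristic would pick Wren and Theo for 13, but a cheaper cover exists.
Choose Iman and Theo: together they cover Mon-PM, Mon-AM, Tue-PM, Wed-AM — every shift.
Total cost: 5 + 7 = 12.
No cover costs less than 12.

12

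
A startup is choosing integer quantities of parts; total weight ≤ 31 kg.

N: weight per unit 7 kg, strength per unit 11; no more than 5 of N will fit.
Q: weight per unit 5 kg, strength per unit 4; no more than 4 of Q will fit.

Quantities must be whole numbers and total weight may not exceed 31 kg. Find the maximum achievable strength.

This is a bounded integer knapsack.
N has the best ratio (11/7); taking only N gives at most 4×11 = 44 (stopped by the weight limit).
Optimal: 4×N: weight 28 ≤ 31, strength 4·11 = 44.

44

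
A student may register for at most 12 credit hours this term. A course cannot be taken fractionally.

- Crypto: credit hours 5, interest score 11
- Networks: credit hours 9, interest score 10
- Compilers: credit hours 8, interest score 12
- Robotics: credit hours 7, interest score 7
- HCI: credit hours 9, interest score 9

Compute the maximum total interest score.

This is a 0-1 knapsack instance.
Allowing fractional choices, the relaxed optimum would be about 21.5, but courses are indivisible.
Crypto + Robotics: credit hours 5 + 7 = 12 ≤ 12, interest score 11 + 7 = 18.
Compilers: credit hours 8 ≤ 12, interest score 12.
Best is Crypto and Robotics with total interest score 18.

18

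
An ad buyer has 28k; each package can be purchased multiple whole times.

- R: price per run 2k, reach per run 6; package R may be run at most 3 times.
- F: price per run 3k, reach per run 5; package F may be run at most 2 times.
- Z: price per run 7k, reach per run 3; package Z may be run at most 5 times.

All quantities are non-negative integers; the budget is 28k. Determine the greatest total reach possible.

34

Take 3×R, 2×F, and 2×Z: price 26 ≤ 28, reach 3·6 + 2·5 + 2·3 = 34.
R has the best ratio (6/2) and is taken to its limit of 3; remaining capacity is filled optimally with the others.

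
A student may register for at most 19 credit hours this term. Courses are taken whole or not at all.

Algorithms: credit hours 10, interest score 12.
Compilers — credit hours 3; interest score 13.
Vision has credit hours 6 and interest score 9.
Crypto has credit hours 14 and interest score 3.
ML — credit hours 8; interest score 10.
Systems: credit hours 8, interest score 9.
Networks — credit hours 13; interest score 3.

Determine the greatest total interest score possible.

Treat it as a binary knapsack problem.
Allowing fractional choices, the relaxed optimum would be about 34.4, but courses are indivisible.
Compilers + Vision + ML: credit hours 3 + 6 + 8 = 17 ≤ 19, interest score 13 + 9 + 10 = 32.
Algorithms + Compilers + Vision: credit hours 10 + 3 + 6 = 19 ≤ 19, interest score 12 + 13 + 9 = 34.
Compilers + ML + Systems: credit hours 3 + 8 + 8 = 19 ≤ 19, interest score 13 + 10 + 9 = 32.
Best is Algorithms, Compilers, and Vision with total interest score 34.

34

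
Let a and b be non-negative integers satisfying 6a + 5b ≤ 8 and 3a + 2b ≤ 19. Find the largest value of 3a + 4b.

(a,b)=(0,1): 6·0+5·1=5≤8, 3·0+2·1=2≤19, objective 4.
(a,b)=(1,0): 6·1+5·0=6≤8, 3·1+2·0=3≤19, objective 3.
Maximum is 4 at (a,b)=(0,1).

4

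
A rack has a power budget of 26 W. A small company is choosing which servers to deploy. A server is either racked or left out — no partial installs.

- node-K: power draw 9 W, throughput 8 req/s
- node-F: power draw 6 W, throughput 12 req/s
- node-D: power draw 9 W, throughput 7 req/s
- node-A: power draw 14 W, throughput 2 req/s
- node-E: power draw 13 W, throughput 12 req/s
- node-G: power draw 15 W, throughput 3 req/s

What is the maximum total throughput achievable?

27

Treat it as a binary knapsack problem.
Allowing fractional choices, the relaxed optimum would be about 30.2, but servers are indivisible.
node-K + node-F + node-D: power draw 9 + 6 + 9 = 24 ≤ 26, throughput 8 + 12 + 7 = 27.
node-F + node-E: power draw 6 + 13 = 19 ≤ 26, throughput 12 + 12 = 24.
node-K + node-F: power draw 9 + 6 = 15 ≤ 26, throughput 8 + 12 = 20.
Best is node-K, node-F, and node-D with total throughput 27.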